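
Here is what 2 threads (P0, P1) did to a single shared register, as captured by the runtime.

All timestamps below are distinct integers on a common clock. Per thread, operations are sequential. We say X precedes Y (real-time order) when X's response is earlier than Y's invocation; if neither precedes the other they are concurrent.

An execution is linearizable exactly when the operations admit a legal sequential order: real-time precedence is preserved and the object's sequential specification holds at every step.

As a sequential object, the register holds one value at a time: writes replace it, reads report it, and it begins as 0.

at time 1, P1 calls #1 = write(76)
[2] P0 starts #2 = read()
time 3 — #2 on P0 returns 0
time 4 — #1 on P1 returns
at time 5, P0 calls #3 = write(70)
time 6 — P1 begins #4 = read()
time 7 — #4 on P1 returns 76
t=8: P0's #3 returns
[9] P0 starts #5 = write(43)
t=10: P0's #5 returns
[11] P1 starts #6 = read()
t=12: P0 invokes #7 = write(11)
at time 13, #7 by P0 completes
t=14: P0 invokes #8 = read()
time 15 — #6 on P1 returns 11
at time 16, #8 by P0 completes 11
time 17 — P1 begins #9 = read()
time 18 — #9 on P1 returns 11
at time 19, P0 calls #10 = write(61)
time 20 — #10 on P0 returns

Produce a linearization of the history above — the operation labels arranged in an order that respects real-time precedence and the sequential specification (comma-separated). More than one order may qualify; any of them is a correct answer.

#2, #1, #4, #3, #5, #7, #6, #8, #9, #10

1. #2 read() → 0, leaving value 0
2. #1 write(76), leaving value 76
3. #4 read() → 76, leaving value 76
4. #3 write(70), leaving value 70
5. #5 write(43), leaving value 43
6. #7 write(11), leaving value 11
7. #6 read() → 11, leaving value 11
8. #8 read() → 11, leaving value 11
9. #9 read() → 11, leaving value 11
10. #10 write(61), leaving value 61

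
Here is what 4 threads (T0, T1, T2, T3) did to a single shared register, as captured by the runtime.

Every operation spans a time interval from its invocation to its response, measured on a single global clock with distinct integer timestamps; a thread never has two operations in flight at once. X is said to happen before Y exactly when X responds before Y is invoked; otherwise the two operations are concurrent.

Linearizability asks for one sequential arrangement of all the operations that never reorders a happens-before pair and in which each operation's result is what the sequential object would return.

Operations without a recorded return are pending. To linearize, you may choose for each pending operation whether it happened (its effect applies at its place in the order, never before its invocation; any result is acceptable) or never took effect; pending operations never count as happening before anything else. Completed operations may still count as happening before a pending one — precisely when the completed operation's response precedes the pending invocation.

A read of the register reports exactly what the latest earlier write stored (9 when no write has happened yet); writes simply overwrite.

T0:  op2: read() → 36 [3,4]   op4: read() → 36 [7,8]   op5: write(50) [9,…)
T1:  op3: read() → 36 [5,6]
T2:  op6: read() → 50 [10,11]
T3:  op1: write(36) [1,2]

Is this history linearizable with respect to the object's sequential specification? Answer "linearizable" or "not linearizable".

linearizable

witness order: op1, op2, op3, op4, op5, op6
step 1: op1 write(36) — value 36
step 2: op2 read() → 36 — value 36
step 3: op3 read() → 36 — value 36
step 4: op4 read() → 36 — value 36
step 5: op5 write(50) (pending, included) — value 50
step 6: op6 read() → 50 — value 50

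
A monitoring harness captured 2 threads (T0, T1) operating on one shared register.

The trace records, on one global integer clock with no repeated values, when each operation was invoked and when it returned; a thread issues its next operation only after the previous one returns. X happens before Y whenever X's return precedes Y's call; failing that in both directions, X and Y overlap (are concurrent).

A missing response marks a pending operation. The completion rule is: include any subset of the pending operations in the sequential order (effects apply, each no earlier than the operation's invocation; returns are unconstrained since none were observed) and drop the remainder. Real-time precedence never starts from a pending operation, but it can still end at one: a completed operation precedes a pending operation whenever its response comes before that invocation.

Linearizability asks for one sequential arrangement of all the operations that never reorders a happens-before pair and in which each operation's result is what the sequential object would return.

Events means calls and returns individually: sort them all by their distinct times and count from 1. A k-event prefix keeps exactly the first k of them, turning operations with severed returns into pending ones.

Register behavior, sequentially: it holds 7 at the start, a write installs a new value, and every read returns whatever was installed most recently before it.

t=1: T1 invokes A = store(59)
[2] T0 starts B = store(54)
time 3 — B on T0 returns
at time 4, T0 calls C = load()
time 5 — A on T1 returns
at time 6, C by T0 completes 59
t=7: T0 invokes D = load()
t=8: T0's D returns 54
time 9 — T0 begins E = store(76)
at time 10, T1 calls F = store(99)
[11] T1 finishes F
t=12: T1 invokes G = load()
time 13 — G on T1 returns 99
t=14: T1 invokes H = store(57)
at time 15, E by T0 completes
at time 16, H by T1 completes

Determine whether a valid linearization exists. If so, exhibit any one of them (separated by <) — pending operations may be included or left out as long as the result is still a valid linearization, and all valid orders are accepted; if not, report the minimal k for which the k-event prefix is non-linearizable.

the violation lands at event 8, D's response at time 8: events 1..7 linearize, events 1..8 do not
3 orders of the 4 completed register ops respect real time; none is legal
one such order, A, B, C, D, breaks at step 3 where C load() → 59 is illegal
one such order, B, A, C, D, breaks at step 4 where D load() → 54 is illegal

not linearizable — minimal violating prefix: 8 events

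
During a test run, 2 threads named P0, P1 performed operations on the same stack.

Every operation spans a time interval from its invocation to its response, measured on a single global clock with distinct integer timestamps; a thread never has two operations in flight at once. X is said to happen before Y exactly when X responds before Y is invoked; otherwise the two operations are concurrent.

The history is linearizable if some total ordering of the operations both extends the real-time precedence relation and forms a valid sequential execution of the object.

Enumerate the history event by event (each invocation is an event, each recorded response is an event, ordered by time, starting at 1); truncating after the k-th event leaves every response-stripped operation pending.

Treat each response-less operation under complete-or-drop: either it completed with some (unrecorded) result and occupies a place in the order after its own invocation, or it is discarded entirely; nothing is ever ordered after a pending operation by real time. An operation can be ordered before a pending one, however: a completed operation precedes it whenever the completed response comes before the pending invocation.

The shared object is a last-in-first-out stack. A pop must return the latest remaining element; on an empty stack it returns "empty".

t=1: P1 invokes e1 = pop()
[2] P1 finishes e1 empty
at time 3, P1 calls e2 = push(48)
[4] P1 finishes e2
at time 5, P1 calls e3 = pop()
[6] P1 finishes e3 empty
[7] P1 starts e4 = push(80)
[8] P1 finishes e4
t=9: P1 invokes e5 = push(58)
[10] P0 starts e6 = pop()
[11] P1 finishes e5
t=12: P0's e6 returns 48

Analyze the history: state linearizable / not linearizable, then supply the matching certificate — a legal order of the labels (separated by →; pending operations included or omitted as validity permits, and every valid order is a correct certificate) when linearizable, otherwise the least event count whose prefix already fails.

not linearizable — minimal violating prefix: 6 events

the violation lands at event 6, e3's response at time 6: events 1..5 linearize, events 1..6 do not
the sole real-time-consistent order of 3 completed operations fails the stack replay
for example e1, e2, e3 fails at step 3: e3 pop() → empty is not legal there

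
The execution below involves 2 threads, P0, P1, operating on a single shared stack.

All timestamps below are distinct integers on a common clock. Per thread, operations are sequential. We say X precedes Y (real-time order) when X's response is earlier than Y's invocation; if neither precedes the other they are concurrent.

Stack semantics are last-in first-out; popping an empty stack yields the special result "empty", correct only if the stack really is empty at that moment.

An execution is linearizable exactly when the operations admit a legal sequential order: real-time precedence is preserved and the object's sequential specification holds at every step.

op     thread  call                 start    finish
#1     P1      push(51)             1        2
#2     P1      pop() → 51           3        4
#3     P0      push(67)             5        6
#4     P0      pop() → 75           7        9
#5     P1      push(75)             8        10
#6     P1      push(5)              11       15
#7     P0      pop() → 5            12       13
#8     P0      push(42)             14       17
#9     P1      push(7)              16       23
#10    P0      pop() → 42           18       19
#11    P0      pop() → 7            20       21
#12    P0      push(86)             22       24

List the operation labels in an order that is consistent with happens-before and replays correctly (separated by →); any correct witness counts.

#1 → #2 → #3 → #5 → #4 → #6 → #7 → #8 → #10 → #9 → #11 → #12

step 1: #1 push(51) — stack <51>
step 2: #2 pop() → 51 — stack <>
step 3: #3 push(67) — stack <67>
step 4: #5 push(75) — stack <67,75>
step 5: #4 pop() → 75 — stack <67>
step 6: #6 push(5) — stack <67,5>
step 7: #7 pop() → 5 — stack <67>
step 8: #8 push(42) — stack <67,42>
step 9: #10 pop() → 42 — stack <67>
step 10: #9 push(7) — stack <67,7>
step 11: #11 pop() → 7 — stack <67>
step 12: #12 push(86) — stack <67,86>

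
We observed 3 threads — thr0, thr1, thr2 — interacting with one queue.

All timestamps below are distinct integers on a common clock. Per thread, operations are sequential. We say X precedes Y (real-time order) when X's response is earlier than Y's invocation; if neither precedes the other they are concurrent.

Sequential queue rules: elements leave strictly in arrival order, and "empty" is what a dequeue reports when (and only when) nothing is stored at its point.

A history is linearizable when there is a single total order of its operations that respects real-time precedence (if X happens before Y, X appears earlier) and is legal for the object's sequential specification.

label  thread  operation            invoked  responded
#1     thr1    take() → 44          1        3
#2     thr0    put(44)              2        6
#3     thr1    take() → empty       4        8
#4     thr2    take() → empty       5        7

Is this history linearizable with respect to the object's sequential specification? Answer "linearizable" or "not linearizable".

linearizable

a witness: #2, #1, #3, #4
after step 1 (#2 put(44)): queue <44>
after step 2 (#1 take() → 44): queue <>
after step 3 (#3 take() → empty): queue <>
after step 4 (#4 take() → empty): queue <>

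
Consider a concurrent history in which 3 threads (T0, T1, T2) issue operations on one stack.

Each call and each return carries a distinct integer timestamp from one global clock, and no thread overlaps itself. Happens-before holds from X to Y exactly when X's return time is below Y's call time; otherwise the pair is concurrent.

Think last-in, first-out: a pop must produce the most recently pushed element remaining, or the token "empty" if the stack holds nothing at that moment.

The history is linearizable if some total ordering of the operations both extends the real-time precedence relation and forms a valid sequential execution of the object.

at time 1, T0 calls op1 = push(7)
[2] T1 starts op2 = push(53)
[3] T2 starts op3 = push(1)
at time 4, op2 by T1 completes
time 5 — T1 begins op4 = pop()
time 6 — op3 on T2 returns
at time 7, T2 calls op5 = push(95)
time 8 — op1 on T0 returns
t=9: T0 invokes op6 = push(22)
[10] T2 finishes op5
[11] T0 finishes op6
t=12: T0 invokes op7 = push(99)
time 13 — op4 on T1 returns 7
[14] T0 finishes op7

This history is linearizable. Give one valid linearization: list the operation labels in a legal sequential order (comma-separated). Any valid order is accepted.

after step 1 (op2 push(53)): stack <53>
after step 2 (op1 push(7)): stack <53,7>
after step 3 (op4 pop() → 7): stack <53>
after step 4 (op3 push(1)): stack <53,1>
after step 5 (op5 push(95)): stack <53,1,95>
after step 6 (op6 push(22)): stack <53,1,95,22>
after step 7 (op7 push(99)): stack <53,1,95,22,99>

op2, op1, op4, op3, op5, op6, op7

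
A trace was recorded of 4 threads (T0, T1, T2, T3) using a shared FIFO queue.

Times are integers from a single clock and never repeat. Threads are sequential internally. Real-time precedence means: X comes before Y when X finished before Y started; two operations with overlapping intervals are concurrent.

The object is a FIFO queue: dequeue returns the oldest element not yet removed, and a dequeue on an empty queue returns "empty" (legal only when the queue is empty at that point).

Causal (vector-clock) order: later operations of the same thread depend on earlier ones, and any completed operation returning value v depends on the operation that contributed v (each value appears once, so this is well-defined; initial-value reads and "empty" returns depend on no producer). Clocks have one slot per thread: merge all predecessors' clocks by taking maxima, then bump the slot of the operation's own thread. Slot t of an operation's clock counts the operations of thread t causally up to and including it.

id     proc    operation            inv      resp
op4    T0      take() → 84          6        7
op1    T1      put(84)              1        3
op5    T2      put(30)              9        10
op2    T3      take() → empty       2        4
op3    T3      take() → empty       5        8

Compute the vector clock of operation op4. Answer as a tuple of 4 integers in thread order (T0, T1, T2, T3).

(1, 1, 0, 0)

VC(op2, invoked at 2): no causal predecessors; +1 on T3 → (0, 0, 0, 1)
VC(op5, invoked at 9): no causal predecessors; +1 on T2 → (0, 0, 1, 0)
VC(op1, invoked at 1): no causal predecessors; +1 on T1 → (0, 1, 0, 0)
VC(op3, invoked at 5): max of VC(op2)=(0, 0, 0, 1), then +1 on thread T3 → (0, 0, 0, 2)
VC(op4, invoked at 6): max of VC(op1)=(0, 1, 0, 0), then +1 on thread T0 → (1, 1, 0, 0)
target: VC(op4) = (1, 1, 0, 0)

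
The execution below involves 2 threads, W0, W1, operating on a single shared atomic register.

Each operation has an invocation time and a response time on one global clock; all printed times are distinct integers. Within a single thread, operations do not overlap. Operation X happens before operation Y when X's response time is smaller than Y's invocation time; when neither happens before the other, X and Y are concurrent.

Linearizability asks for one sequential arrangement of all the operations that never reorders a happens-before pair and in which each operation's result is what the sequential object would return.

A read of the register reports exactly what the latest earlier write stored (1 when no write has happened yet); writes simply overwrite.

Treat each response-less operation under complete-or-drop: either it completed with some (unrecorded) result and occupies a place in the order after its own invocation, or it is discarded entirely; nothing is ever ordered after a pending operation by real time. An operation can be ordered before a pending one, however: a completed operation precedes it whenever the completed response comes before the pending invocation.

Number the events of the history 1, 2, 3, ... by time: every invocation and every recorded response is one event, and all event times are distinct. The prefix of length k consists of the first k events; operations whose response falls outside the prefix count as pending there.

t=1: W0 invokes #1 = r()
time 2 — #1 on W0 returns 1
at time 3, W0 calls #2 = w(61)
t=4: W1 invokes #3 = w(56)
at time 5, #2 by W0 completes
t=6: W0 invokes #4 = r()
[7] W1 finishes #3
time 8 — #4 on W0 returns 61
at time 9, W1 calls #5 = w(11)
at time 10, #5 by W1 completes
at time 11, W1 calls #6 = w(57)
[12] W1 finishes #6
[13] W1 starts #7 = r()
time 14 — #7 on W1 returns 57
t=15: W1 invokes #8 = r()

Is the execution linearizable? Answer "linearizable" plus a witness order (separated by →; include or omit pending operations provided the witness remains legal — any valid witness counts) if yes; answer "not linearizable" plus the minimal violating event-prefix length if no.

linearizable — witness: #1 → #2 → #4 → #3 → #5 → #6 → #7

1. #1 r() → 1, leaving value 1
2. #2 w(61), leaving value 61
3. #4 r() → 61, leaving value 61
4. #3 w(56), leaving value 56
5. #5 w(11), leaving value 11
6. #6 w(57), leaving value 57
7. #7 r() → 57, leaving value 57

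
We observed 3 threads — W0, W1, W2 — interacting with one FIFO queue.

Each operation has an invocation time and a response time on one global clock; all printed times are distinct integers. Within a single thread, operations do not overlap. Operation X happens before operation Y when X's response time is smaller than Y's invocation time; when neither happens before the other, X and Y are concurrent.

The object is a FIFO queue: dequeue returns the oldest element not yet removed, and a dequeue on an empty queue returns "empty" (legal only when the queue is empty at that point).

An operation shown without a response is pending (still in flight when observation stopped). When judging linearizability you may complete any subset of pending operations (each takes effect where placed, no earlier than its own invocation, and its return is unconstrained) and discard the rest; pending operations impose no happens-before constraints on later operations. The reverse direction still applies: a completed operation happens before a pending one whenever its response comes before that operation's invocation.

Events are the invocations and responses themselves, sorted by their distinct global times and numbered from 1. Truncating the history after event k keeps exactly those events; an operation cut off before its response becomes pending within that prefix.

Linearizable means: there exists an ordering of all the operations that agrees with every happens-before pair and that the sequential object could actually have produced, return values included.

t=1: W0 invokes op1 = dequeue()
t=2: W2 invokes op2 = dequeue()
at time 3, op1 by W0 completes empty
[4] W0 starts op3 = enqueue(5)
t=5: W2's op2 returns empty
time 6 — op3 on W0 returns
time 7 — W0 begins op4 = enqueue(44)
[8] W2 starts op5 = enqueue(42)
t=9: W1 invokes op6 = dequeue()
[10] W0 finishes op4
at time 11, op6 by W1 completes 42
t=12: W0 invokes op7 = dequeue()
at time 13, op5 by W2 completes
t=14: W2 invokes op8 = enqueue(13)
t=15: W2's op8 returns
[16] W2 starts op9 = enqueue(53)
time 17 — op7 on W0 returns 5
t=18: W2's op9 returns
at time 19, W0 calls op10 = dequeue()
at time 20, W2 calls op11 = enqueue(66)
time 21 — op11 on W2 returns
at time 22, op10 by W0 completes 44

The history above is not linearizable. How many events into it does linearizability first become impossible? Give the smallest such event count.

events 1..10 are still linearizable — one witness is op1, op2, op3, op4:
step 1: op1 dequeue() → empty — queue <>
step 2: op2 dequeue() → empty — queue <>
step 3: op3 enqueue(5) — queue <5>
step 4: op4 enqueue(44) — queue <5,44>
include event 11 — op6 responding at 11 — and every candidate order breaks
every completion of the 1 pending operation (op5) was checked; none linearizes
e.g. op1, op2, op3, op4, op6 (pending dropped): illegal at step 5, since op6 dequeue() → 42 cannot apply there
e.g. op1, op2, op3, op6, op4 (pending dropped): illegal at step 4, since op6 dequeue() → 42 cannot apply there

11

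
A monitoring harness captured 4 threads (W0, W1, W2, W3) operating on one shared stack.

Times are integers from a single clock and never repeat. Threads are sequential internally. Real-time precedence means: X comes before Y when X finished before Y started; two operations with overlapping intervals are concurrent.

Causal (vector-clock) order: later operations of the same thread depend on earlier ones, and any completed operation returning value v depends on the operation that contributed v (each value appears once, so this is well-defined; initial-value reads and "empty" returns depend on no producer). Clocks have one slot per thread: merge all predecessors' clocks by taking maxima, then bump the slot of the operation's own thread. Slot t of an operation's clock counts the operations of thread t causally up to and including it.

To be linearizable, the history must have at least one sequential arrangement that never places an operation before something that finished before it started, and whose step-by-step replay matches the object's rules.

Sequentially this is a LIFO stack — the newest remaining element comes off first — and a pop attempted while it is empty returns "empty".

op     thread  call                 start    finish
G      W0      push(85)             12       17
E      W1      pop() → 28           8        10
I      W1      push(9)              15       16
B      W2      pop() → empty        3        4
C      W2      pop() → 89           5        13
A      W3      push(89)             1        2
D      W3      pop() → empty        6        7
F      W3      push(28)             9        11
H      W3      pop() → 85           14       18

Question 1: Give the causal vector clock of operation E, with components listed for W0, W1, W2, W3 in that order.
(0, 1, 0, 3)

root op A, invoked 1: fresh clock plus W3's own tick → (0, 0, 0, 1)
root op B, invoked 3: fresh clock plus W2's own tick → (0, 0, 1, 0)
root op G, invoked 12: fresh clock plus W0's own tick → (1, 0, 0, 0)
merge at D (invoked 6): VC(A)=(0, 0, 0, 1), own-thread bump on W3 → (0, 0, 0, 2)
merge at F (invoked 9): VC(D)=(0, 0, 0, 2), own-thread bump on W3 → (0, 0, 0, 3)
merge at C (invoked 5): VC(A)=(0, 0, 0, 1), VC(B)=(0, 0, 1, 0), own-thread bump on W2 → (0, 0, 2, 1)
merge at E (invoked 8): VC(F)=(0, 0, 0, 3), own-thread bump on W1 → (0, 1, 0, 3)
merge at I (invoked 15): VC(E)=(0, 1, 0, 3), own-thread bump on W1 → (0, 2, 0, 3)
merge at H (invoked 14): VC(F)=(0, 0, 0, 3), VC(G)=(1, 0, 0, 0), own-thread bump on W3 → (1, 0, 0, 4)
target: VC(E) = (0, 1, 0, 3)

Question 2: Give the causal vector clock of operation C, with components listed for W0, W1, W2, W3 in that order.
(0, 0, 2, 1)

VC(A, invoked at 1): no causal predecessors; +1 on W3 → (0, 0, 0, 1)
VC(B, invoked at 3): no causal predecessors; +1 on W2 → (0, 0, 1, 0)
VC(G, invoked at 12): no causal predecessors; +1 on W0 → (1, 0, 0, 0)
invoked at 6, D merges VC(A)=(0, 0, 0, 1) and bumps W3's slot → (0, 0, 0, 2)
invoked at 9, F merges VC(D)=(0, 0, 0, 2) and bumps W3's slot → (0, 0, 0, 3)
invoked at 5, C merges VC(A)=(0, 0, 0, 1), VC(B)=(0, 0, 1, 0) and bumps W2's slot → (0, 0, 2, 1)
invoked at 8, E merges VC(F)=(0, 0, 0, 3) and bumps W1's slot → (0, 1, 0, 3)
invoked at 15, I merges VC(E)=(0, 1, 0, 3) and bumps W1's slot → (0, 2, 0, 3)
invoked at 14, H merges VC(F)=(0, 0, 0, 3), VC(G)=(1, 0, 0, 0) and bumps W3's slot → (1, 0, 0, 4)
target: VC(C) = (0, 0, 2, 1)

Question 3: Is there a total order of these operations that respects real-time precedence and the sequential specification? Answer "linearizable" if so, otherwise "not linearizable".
not linearizable

prefix check: 1..3 passes, 1..4 fails once B's time-4 response joins
one real-time candidate order over the 2 completed operations — the stack replay rejects it
e.g. A, B: illegal at step 2, since B pop() → empty cannot apply there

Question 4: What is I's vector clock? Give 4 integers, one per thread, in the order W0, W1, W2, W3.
(0, 2, 0, 3)

A, invoked 1, has no incoming edges; only W3's bump applies → (0, 0, 0, 1)
B, invoked 3, has no incoming edges; only W2's bump applies → (0, 0, 1, 0)
G, invoked 12, has no incoming edges; only W0's bump applies → (1, 0, 0, 0)
D (invocation 6): componentwise max over VC(A)=(0, 0, 0, 1), +1 at W3, giving (0, 0, 0, 2)
F (invocation 9): componentwise max over VC(D)=(0, 0, 0, 2), +1 at W3, giving (0, 0, 0, 3)
C (invocation 5): componentwise max over VC(A)=(0, 0, 0, 1), VC(B)=(0, 0, 1, 0), +1 at W2, giving (0, 0, 2, 1)
E (invocation 8): componentwise max over VC(F)=(0, 0, 0, 3), +1 at W1, giving (0, 1, 0, 3)
I (invocation 15): componentwise max over VC(E)=(0, 1, 0, 3), +1 at W1, giving (0, 2, 0, 3)
H (invocation 14): componentwise max over VC(F)=(0, 0, 0, 3), VC(G)=(1, 0, 0, 0), +1 at W3, giving (1, 0, 0, 4)
target: VC(I) = (0, 2, 0, 3)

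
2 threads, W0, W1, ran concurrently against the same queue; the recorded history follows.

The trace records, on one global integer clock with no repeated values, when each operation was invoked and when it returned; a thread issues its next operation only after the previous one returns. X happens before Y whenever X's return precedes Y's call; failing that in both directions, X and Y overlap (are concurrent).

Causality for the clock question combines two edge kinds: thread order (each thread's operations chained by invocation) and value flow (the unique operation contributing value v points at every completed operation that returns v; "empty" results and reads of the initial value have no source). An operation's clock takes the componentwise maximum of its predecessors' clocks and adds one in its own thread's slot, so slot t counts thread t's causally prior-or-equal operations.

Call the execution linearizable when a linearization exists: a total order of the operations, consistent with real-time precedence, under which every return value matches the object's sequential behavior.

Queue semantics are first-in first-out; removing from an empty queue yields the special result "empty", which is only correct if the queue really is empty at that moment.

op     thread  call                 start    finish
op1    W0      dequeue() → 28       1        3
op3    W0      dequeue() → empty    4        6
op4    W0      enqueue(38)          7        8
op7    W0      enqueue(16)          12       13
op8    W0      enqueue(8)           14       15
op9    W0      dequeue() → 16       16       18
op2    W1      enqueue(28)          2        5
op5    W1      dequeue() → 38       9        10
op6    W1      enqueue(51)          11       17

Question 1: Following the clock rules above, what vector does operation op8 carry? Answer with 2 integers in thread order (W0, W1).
Answer: (5, 1)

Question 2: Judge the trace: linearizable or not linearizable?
one valid linearization: op2, op1, op3, op4, op5, op7, op6, op8, op9
step 1: op2 enqueue(28) — queue <28>
step 2: op1 dequeue() → 28 — queue <>
step 3: op3 dequeue() → empty — queue <>
step 4: op4 enqueue(38) — queue <38>
step 5: op5 dequeue() → 38 — queue <>
step 6: op7 enqueue(16) — queue <16>
step 7: op6 enqueue(51) — queue <16,51>
step 8: op8 enqueue(8) — queue <16,51,8>
step 9: op9 dequeue() → 16 — queue <51,8>

linearizable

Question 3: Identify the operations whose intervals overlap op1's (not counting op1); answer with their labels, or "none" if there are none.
Answer: op2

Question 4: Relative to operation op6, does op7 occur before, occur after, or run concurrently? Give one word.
Answer: concurrent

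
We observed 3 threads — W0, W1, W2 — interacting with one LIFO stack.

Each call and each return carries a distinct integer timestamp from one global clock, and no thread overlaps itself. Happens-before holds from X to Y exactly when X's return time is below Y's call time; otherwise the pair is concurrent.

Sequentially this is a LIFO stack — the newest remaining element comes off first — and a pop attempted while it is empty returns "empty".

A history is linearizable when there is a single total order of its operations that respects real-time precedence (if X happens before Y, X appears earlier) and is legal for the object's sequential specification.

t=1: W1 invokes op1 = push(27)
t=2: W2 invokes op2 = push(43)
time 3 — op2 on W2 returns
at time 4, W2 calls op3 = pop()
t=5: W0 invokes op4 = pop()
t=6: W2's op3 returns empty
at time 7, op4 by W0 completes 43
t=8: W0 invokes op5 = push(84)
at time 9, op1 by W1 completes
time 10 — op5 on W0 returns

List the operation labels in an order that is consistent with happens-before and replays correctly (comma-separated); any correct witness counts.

1. op2 push(43), leaving stack <43>
2. op4 pop() → 43, leaving stack <>
3. op3 pop() → empty, leaving stack <>
4. op1 push(27), leaving stack <27>
5. op5 push(84), leaving stack <27,84>

op2, op4, op3, op1, op5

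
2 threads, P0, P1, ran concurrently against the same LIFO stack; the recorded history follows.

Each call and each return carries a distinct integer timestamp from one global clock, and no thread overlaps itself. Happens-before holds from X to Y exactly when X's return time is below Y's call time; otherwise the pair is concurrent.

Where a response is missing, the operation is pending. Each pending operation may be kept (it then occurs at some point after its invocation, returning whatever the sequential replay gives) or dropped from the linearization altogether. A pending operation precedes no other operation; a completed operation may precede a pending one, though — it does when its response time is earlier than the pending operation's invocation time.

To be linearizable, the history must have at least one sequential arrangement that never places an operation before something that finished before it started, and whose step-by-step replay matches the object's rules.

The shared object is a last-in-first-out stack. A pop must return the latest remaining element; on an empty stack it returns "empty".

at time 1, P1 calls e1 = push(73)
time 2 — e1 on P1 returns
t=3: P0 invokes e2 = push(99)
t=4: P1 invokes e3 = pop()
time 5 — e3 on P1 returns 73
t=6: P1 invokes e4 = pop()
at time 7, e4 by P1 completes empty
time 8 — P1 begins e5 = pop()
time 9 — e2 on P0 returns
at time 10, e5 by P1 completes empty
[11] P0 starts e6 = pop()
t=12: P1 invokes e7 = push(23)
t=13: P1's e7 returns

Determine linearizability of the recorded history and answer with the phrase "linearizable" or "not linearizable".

linearizable

one valid linearization: e1, e3, e4, e5, e2, e6, e7
after step 1 (e1 push(73)): stack <73>
after step 2 (e3 pop() → 73): stack <>
after step 3 (e4 pop() → empty): stack <>
after step 4 (e5 pop() → empty): stack <>
after step 5 (e2 push(99)): stack <99>
after step 6 (e6 pop() (pending, included)): stack <>
after step 7 (e7 push(23)): stack <23>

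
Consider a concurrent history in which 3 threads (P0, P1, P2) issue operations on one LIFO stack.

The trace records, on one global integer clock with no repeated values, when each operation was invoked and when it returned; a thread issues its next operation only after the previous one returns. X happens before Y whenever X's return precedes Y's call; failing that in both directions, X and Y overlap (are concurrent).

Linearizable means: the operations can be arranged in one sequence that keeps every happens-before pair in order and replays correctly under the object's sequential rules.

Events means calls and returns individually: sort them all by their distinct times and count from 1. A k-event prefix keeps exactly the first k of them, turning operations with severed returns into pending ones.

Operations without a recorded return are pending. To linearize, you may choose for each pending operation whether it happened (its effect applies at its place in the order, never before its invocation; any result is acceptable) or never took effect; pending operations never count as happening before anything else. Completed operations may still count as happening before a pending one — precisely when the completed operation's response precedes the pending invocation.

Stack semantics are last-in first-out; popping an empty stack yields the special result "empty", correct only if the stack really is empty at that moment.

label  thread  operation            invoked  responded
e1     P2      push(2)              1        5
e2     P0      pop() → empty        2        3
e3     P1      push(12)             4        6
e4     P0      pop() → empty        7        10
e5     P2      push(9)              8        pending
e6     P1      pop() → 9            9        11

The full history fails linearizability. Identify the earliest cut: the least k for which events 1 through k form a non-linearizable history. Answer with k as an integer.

10

a valid linearization of events 1..9 exists, for instance e2, e1, e3:
1. e2 pop() → empty, leaving stack <>
2. e1 push(2), leaving stack <2>
3. e3 push(12), leaving stack <2,12>
event 10 — e4's response, time 10 — after it, nothing linearizes
no escape via the 2 pending operations (e5, e6): every completion choice fails
e.g. e1, e2, e3, e4 (pending dropped): illegal at step 2, since e2 pop() → empty cannot apply there
e.g. e2, e1, e3, e4 (pending dropped): illegal at step 4, since e4 pop() → empty cannot apply there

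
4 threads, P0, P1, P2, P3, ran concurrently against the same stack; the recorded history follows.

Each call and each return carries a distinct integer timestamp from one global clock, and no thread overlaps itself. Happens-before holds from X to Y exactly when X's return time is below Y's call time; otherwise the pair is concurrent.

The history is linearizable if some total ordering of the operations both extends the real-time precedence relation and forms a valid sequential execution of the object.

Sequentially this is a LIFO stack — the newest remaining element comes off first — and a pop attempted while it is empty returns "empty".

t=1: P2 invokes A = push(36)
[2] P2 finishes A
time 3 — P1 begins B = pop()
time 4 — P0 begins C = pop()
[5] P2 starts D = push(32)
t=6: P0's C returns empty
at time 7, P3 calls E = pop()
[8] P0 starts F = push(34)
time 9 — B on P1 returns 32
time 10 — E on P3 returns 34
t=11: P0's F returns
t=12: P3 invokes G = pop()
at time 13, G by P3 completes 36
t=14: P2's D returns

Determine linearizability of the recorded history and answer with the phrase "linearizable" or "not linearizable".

not linearizable

the violation lands at event 9, B's response at time 9: events 1..8 linearize, events 1..9 do not
the 3 completed operations admit 2 real-time orders; each fails the stack replay
completion choices over the 3 pending operations (D, E, F) were checked; none helps
for example A, B, C (pending dropped) fails at step 2: B pop() → 32 is not legal there
for example A, C, B (pending dropped) fails at step 2: C pop() → empty is not legal there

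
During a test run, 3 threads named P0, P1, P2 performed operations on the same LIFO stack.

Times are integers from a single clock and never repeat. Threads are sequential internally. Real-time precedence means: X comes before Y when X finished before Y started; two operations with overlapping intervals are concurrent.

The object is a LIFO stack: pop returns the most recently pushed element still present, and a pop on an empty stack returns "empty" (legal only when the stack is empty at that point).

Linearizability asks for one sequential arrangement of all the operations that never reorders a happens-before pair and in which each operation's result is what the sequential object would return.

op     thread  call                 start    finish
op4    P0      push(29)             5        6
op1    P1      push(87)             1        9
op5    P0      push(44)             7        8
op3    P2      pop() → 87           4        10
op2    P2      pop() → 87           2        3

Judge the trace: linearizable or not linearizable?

not linearizable

the violation lands at event 10, op3's response at time 10: events 1..9 linearize, events 1..10 do not
5 completed operations, 15 real-time-consistent orders — every LIFO stack replay fails
one such order, op1, op2, op3, op4, op5, breaks at step 3 where op3 pop() → 87 is illegal
one such order, op1, op2, op4, op3, op5, breaks at step 4 where op3 pop() → 87 is illegal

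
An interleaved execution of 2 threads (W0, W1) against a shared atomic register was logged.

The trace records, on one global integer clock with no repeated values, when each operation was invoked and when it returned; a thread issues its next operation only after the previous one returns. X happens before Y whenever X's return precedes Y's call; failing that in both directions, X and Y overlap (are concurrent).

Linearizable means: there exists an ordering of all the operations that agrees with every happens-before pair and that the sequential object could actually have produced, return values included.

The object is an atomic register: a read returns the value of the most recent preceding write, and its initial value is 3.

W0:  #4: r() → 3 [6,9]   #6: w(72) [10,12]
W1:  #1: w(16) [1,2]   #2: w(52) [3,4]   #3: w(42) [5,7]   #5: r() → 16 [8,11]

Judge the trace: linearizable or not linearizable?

not linearizable

cut after 8 events: linearizable; cut after 9 events (#4 responds, time 9): not linearizable
no legal order exists: 2 real-time-consistent candidates over 4 completed atomic register operations, all rejected
no completion choice of the 1 pending operation (#5) rescues it — every subset was tried
take #1, #2, #3, #4 (pending dropped): step 4 already fails, because #4 r() → 3 cannot occur there
take #1, #2, #4, #3 (pending dropped): step 3 already fails, because #4 r() → 3 cannot occur there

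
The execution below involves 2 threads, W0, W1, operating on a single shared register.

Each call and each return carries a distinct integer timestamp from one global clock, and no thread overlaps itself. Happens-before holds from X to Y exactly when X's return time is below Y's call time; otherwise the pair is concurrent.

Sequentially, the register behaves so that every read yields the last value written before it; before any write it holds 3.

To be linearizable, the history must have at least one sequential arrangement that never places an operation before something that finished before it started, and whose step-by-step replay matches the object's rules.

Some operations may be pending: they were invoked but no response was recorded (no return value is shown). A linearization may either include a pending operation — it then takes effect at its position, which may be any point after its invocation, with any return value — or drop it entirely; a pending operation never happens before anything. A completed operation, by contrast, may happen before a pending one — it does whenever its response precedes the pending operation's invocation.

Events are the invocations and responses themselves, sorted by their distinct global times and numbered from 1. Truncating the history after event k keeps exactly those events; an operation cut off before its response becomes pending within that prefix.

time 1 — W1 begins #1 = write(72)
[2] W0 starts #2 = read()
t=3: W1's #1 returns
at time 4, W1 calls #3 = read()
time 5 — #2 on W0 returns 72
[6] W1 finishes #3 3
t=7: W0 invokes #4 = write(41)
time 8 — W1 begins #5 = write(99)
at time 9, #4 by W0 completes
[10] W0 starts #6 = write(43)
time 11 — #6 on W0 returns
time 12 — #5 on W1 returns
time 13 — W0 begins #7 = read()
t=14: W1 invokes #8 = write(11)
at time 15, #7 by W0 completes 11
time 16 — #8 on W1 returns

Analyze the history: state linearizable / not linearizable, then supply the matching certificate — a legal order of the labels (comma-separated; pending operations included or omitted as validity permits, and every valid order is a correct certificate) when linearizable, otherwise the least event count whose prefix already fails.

not linearizable — minimal violating prefix: 6 events

the violation lands at event 6, #3's response at time 6: events 1..5 linearize, events 1..6 do not
checked exhaustively: 3 real-time-consistent orders of 3 completed operations, zero legal register replays
for example #1, #2, #3 fails at step 3: #3 read() → 3 is not legal there
for example #1, #3, #2 fails at step 2: #3 read() → 3 is not legal there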